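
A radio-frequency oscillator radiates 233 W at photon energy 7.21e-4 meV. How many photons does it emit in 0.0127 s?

Total energy: E_total = P·t = 233 × 0.0127 = 2.959 J.
Per-photon energy: E = 1.155e-25 J.
N = E_total / E_photon = 2.56e25.

2.56e25 photons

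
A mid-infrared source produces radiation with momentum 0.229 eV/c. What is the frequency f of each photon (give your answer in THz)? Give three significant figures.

55.4 THz

First convert: p = 0.229 eV/c = 1.2238e-28 kg·m/s.
For a photon f = pc/h, so f = 5.537e13 Hz.
Converting to THz: f = 55.37 THz ≈ 55.4 THz.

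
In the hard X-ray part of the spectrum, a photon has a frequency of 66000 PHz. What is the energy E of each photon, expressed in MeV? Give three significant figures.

In SI units: f = 66000 PHz = 6.60e19 Hz.
For a photon E = hf, so E = 4.373e-14 J.
Converting to MeV: E = 0.2730 MeV ≈ 0.273 MeV.

0.273 MeV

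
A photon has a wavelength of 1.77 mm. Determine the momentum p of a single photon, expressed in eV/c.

7.00e-4 eV/c

(h = 6.62607015e-34 J·s, c = 2.99792458e8 m/s, 1 eV = 1.602176634e-19 J.)
Convert to SI: λ = 1.77 mm = 0.00177 m.
Apply p = h/λ: p = 3.744e-31 kg·m/s.
Converting to eV/c: p = 7.005e-4 eV/c ≈ 7.00e-4 eV/c.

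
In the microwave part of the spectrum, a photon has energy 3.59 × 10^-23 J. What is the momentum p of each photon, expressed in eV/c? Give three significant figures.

(c = 2.99792458 × 10^8 m/s, 1 eV = 1.602176634 × 10^-19 J.)
For a photon p = E/c, so p = 1.197 × 10^-31 kg·m/s.
Converting to eV/c: p = 2.241 × 10^-4 eV/c ≈ 2.24 × 10^-4 eV/c.

2.24 × 10^-4 eV/c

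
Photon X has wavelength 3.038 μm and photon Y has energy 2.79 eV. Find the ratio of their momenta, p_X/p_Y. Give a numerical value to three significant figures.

p_X = 2.181e-28 kg·m/s (from wavelength = 3.038 μm, via p = h/λ).
p_Y = 1.491e-27 kg·m/s (from energy = 2.79 eV, via p = E/c).
Ratio = 2.181e-28 / 1.491e-27 = 0.146.

0.146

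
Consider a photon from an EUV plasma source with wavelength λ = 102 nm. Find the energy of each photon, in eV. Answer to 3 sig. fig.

12.2 eV

(h = 6.62607015 × 10^-34 J·s, c = 2.99792458 × 10^8 m/s, 1 eV = 1.602176634 × 10^-19 J.)
First convert: λ = 102 nm = 1.02 × 10^-7 m.
Apply E = hc/λ: E = 1.947 × 10^-18 J.
Converting to eV: E = 12.16 eV ≈ 12.2 eV.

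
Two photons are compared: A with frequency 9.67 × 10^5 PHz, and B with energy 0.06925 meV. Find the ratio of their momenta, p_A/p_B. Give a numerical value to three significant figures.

5.78 × 10^10

p_A = 2.137 × 10^-21 kg·m/s (from frequency = 9.67 × 10^5 PHz, via p = hf/c).
p_B = 3.701 × 10^-32 kg·m/s (from energy = 0.06925 meV, via p = E/c).
Ratio = 2.137 × 10^-21 / 3.701 × 10^-32 = 5.78 × 10^10.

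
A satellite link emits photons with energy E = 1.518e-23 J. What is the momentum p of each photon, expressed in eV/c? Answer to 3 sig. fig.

Apply p = E/c: p = 5.064e-32 kg·m/s.
Converting to eV/c: p = 9.475e-5 eV/c ≈ 9.47e-5 eV/c.

9.47e-5 eV/c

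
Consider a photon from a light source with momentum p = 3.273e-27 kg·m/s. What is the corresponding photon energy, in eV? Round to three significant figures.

6.12 eV

Take c = 2.99792458e8 m/s, 1 eV = 1.602176634e-19 J.
Apply E = pc: E = 9.812e-19 J.
Converting to eV: E = 6.124 eV ≈ 6.12 eV.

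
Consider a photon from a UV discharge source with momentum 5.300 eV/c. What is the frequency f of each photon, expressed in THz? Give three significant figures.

1280 THz

Take h = 6.62607015 × 10^-34 J·s, c = 2.99792458 × 10^8 m/s, 1 eV = 1.602176634 × 10^-19 J.
First convert: p = 5.300 eV/c = 2.8325 × 10^-27 kg·m/s.
Since f = pc/h for a photon, f = 1.282 × 10^15 Hz.
Converting to THz: f = 1282 THz ≈ 1280 THz.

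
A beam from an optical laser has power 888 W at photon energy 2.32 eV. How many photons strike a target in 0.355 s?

8.48e20 photons

Total energy: E_total = P·t = 888 × 0.355 = 315.2 J.
Per-photon energy: E = 3.717e-19 J.
N = E_total / E_photon = 8.48e20.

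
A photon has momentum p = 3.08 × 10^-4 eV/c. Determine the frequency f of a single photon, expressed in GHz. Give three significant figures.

74.5 GHz

First convert: p = 3.08 × 10^-4 eV/c = 1.6460 × 10^-31 kg·m/s.
For a photon f = pc/h, so f = 7.447 × 10^10 Hz.
Converting to GHz: f = 74.47 GHz ≈ 74.5 GHz.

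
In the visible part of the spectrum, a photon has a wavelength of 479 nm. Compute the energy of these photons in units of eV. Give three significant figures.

Use h = 6.62607015 × 10^-34 J·s, c = 2.99792458 × 10^8 m/s, 1 eV = 1.602176634 × 10^-19 J.
Convert to SI: λ = 479 nm = 4.79 × 10^-7 m.
Since E = hc/λ for a photon, E = 4.147 × 10^-19 J.
Converting to eV: E = 2.588 eV ≈ 2.59 eV.

2.59 eV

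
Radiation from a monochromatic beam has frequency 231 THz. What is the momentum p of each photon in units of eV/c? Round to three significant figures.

(h = 6.62607015e-34 J·s, c = 2.99792458e8 m/s, 1 eV = 1.602176634e-19 J.)
In SI units: f = 231 THz = 2.31e14 Hz.
Since p = hf/c for a photon, p = 5.106e-28 kg·m/s.
Converting to eV/c: p = 0.9553 eV/c ≈ 0.955 eV/c.

0.955 eV/c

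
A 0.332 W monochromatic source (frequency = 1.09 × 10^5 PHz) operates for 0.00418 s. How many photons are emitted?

1.92 × 10^10 photons

Total energy: E_total = P·t = 0.332 × 0.00418 = 0.001388 J.
Per-photon energy: E = 7.222 × 10^-14 J.
N = E_total / E_photon = 1.92 × 10^10.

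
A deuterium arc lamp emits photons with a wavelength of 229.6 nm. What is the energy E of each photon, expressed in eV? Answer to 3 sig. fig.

5.40 eV

Take h = 6.62607015 × 10^-34 J·s, c = 2.99792458 × 10^8 m/s, 1 eV = 1.602176634 × 10^-19 J.
Convert to SI: λ = 229.6 nm = 2.296 × 10^-7 m.
The photon relation is E = hc/λ, giving E = 8.652 × 10^-19 J.
Converting to eV: E = 5.400 eV ≈ 5.40 eV.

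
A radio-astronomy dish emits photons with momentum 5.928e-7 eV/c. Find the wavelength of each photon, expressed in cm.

209 cm

Use h = 6.62607015e-34 J·s, c = 2.99792458e8 m/s, 1 eV = 1.602176634e-19 J.
Convert to SI: p = 5.928e-7 eV/c = 3.1681e-34 kg·m/s.
The photon relation is λ = h/p, giving λ = 2.092 m.
Converting to cm: λ = 209.2 cm ≈ 209 cm.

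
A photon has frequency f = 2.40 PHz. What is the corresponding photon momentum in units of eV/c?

Take h = 6.62607015e-34 J·s, c = 2.99792458e8 m/s, 1 eV = 1.602176634e-19 J.
Convert to SI: f = 2.40 PHz = 2.40e15 Hz.
For a photon p = hf/c, so p = 5.305e-27 kg·m/s.
Converting to eV/c: p = 9.926 eV/c ≈ 9.93 eV/c.

9.93 eV/c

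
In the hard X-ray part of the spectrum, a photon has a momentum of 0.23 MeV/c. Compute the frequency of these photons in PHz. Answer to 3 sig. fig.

Convert to SI: p = 0.23 MeV/c = 1.2292 × 10^-22 kg·m/s.
The photon relation is f = pc/h, giving f = 5.561 × 10^19 Hz.
Converting to PHz: f = 55610 PHz ≈ 5.56 × 10^4 PHz.

5.56 × 10^4 PHz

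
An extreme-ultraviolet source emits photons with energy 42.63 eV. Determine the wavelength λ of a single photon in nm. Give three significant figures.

29.1 nm

In SI units: E = 42.63 eV = 6.8301e-18 J.
Since λ = hc/E for a photon, λ = 2.908e-8 m.
Converting to nm: λ = 29.08 nm ≈ 29.1 nm.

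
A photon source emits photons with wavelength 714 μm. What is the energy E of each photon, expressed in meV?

Take h = 6.62607015e-34 J·s, c = 2.99792458e8 m/s, 1 eV = 1.602176634e-19 J.
In SI units: λ = 714 μm = 7.14e-4 m.
The photon relation is E = hc/λ, giving E = 2.782e-22 J.
Converting to meV: E = 1.736 meV ≈ 1.74 meV.

1.74 meV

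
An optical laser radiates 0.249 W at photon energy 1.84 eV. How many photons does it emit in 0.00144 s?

1.22 × 10^15 photons

Total energy: E_total = P·t = 0.249 × 0.00144 = 3.586 × 10^-4 J.
Per-photon energy: E = 2.948 × 10^-19 J.
N = E_total / E_photon = 1.22 × 10^15.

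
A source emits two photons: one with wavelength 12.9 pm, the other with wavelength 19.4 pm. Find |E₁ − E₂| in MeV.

Using E = hc/λ: E₁ = 1.540 × 10^-14 J, E₂ = 1.024 × 10^-14 J.
|ΔE| = |1.540 × 10^-14 − 1.024 × 10^-14| = 5.16 × 10^-15 J = 0.0322 MeV.

0.0322 MeV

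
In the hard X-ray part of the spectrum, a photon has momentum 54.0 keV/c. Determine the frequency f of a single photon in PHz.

(h = 6.62607015 × 10^-34 J·s, c = 2.99792458 × 10^8 m/s, 1 eV = 1.602176634 × 10^-19 J.)
Convert to SI: p = 54.0 keV/c = 2.8859 × 10^-23 kg·m/s.
The photon relation is f = pc/h, giving f = 1.306 × 10^19 Hz.
Converting to PHz: f = 13060 PHz ≈ 1.31 × 10^4 PHz.

1.31 × 10^4 PHz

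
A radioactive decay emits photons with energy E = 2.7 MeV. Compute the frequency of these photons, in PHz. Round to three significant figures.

6.53e5 PHz

In SI units: E = 2.7 MeV = 4.3259e-13 J.
The photon relation is f = E/h, giving f = 6.529e20 Hz.
Converting to PHz: f = 652900 PHz ≈ 6.53e5 PHz.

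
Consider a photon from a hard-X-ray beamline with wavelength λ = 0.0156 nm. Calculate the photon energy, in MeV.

Convert to SI: λ = 0.0156 nm = 1.56e-11 m.
Apply E = hc/λ: E = 1.273e-14 J.
Converting to MeV: E = 0.07948 MeV ≈ 0.0795 MeV.

0.0795 MeV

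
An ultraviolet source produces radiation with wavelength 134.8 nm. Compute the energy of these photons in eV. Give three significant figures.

9.20 eV

Convert to SI: λ = 134.8 nm = 1.348e-7 m.
For a photon E = hc/λ, so E = 1.474e-18 J.
Converting to eV: E = 9.198 eV ≈ 9.20 eV.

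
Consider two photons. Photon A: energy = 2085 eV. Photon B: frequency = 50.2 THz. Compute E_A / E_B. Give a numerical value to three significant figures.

E_A = 3.341 × 10^-16 J (from energy = 2085 eV, via E given directly).
E_B = 3.326 × 10^-20 J (from frequency = 50.2 THz, via E = hf).
Ratio = 3.341 × 10^-16 / 3.326 × 10^-20 = 1.00 × 10^4.

1.00 × 10^4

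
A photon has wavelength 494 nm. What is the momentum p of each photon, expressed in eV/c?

Take h = 6.62607015e-34 J·s, c = 2.99792458e8 m/s, 1 eV = 1.602176634e-19 J.
Convert to SI: λ = 494 nm = 4.94e-7 m.
Apply p = h/λ: p = 1.341e-27 kg·m/s.
Converting to eV/c: p = 2.510 eV/c ≈ 2.51 eV/c.

2.51 eV/c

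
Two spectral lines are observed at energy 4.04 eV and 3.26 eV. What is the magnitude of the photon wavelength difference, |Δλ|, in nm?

Using λ = hc/E: λ₁ = 3.069 × 10^-7 m, λ₂ = 3.803 × 10^-7 m.
|Δλ| = |3.069 × 10^-7 − 3.803 × 10^-7| = 7.34 × 10^-8 m = 73.4 nm.

73.4 nm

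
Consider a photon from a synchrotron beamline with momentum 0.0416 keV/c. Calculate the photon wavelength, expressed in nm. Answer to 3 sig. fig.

29.8 nm

Take h = 6.62607015e-34 J·s, c = 2.99792458e8 m/s, 1 eV = 1.602176634e-19 J.
In SI units: p = 0.0416 keV/c = 2.2232e-26 kg·m/s.
For a photon λ = h/p, so λ = 2.980e-8 m.
Converting to nm: λ = 29.80 nm ≈ 29.8 nm.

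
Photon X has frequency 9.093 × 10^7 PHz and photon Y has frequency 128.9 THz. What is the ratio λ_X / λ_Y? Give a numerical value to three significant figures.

1.42 × 10^-9

λ_X = 3.297 × 10^-15 m (from frequency = 9.093 × 10^7 PHz, via λ = c/f).
λ_Y = 2.326 × 10^-6 m (from frequency = 128.9 THz, via λ = c/f).
Ratio = 3.297 × 10^-15 / 2.326 × 10^-6 = 1.42 × 10^-9.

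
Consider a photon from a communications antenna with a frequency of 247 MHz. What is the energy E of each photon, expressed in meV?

Convert to SI: f = 247 MHz = 2.47e8 Hz.
Since E = hf for a photon, E = 1.637e-25 J.
Converting to meV: E = 0.001022 meV ≈ 1.02e-3 meV.

1.02e-3 meV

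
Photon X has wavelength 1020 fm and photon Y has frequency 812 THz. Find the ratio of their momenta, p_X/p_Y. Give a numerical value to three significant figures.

p_X = 6.496 × 10^-22 kg·m/s (from wavelength = 1020 fm, via p = h/λ).
p_Y = 1.795 × 10^-27 kg·m/s (from frequency = 812 THz, via p = hf/c).
Ratio = 6.496 × 10^-22 / 1.795 × 10^-27 = 3.62 × 10^5.

3.62 × 10^5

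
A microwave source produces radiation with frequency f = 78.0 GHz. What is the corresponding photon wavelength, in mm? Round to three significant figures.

First convert: f = 78.0 GHz = 7.80·10^10 Hz.
Apply λ = c/f: λ = 0.003843 m.
Converting to mm: λ = 3.843 mm ≈ 3.84 mm.

3.84 mm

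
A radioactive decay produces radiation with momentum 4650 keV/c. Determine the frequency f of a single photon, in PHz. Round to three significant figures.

Convert to SI: p = 4650 keV/c = 2.4851e-21 kg·m/s.
Since f = pc/h for a photon, f = 1.124e21 Hz.
Converting to PHz: f = 1.124e6 PHz ≈ 1.12e6 PHz.

1.12e6 PHz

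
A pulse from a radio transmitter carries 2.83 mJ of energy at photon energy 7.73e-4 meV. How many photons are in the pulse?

2.29e22 photons

Per-photon energy: E = 1.238e-25 J (from energy = 7.73e-4 meV).
N = E_total / E_photon = 0.00283 J / 1.238e-25 J = 2.29e22.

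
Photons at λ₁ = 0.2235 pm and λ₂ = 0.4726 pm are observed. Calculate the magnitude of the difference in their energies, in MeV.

2.92 MeV

Using E = hc/λ: E₁ = 8.8879e-13 J, E₂ = 4.2032e-13 J.
|ΔE| = |8.8879e-13 − 4.2032e-13| = 4.68e-13 J = 2.92 MeV.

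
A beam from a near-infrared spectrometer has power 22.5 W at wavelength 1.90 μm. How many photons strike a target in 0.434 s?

9.34e19 photons

Total energy: E_total = P·t = 22.5 × 0.434 = 9.765 J.
Per-photon energy: E = 1.045e-19 J.
N = E_total / E_photon = 9.34e19.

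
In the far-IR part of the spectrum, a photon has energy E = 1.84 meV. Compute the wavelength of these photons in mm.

0.674 mm

In SI units: E = 1.84 meV = 2.9480 × 10^-22 J.
Since λ = hc/E for a photon, λ = 6.738 × 10^-4 m.
Converting to mm: λ = 0.6738 mm ≈ 0.674 mm.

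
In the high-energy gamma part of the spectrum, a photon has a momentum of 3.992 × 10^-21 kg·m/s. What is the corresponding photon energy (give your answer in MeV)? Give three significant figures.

(c = 2.99792458 × 10^8 m/s, 1 eV = 1.602176634 × 10^-19 J.)
For a photon E = pc, so E = 1.197 × 10^-12 J.
Converting to MeV: E = 7.470 MeV ≈ 7.47 MeV.

7.47 MeV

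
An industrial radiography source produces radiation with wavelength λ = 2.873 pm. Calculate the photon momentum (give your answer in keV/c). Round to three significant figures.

432 keV/c

Use h = 6.62607015e-34 J·s, c = 2.99792458e8 m/s, 1 eV = 1.602176634e-19 J.
In SI units: λ = 2.873 pm = 2.873e-12 m.
Apply p = h/λ: p = 2.306e-22 kg·m/s.
Converting to keV/c: p = 431.5 keV/c ≈ 432 keV/c.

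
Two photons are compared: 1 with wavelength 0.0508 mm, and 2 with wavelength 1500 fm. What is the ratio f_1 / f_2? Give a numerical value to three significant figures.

f_1 = 5.901e12 Hz (from wavelength = 0.0508 mm, via f = c/λ).
f_2 = 1.999e20 Hz (from wavelength = 1500 fm, via f = c/λ).
Ratio = 5.901e12 / 1.999e20 = 2.95e-8.

2.95e-8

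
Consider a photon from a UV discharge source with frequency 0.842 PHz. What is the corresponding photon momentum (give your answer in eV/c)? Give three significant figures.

3.48 eV/c

Use h = 6.62607015 × 10^-34 J·s, c = 2.99792458 × 10^8 m/s, 1 eV = 1.602176634 × 10^-19 J.
First convert: f = 0.842 PHz = 8.42 × 10^14 Hz.
Since p = hf/c for a photon, p = 1.861 × 10^-27 kg·m/s.
Converting to eV/c: p = 3.482 eV/c ≈ 3.48 eV/c.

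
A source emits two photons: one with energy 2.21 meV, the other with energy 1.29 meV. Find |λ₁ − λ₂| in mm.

0.400 mm

Using λ = hc/E: λ₁ = 5.610·10^-4 m, λ₂ = 9.611·10^-4 m.
|Δλ| = |5.610·10^-4 − 9.611·10^-4| = 4.00·10^-4 m = 0.400 mm.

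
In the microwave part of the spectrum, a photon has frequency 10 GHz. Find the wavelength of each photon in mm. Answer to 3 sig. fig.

30.0 mm

(c = 2.99792458 × 10^8 m/s.)
Convert to SI: f = 10 GHz = 1.0 × 10^10 Hz.
For a photon λ = c/f, so λ = 0.02998 m.
Converting to mm: λ = 29.98 mm ≈ 30.0 mm.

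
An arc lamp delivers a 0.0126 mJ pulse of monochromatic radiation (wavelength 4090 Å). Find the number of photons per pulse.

Per-photon energy: E = 4.857 × 10^-19 J (from wavelength = 4090 Å).
N = E_total / E_photon = 1.26 × 10^-5 J / 4.857 × 10^-19 J = 2.59 × 10^13.

2.59 × 10^13 photons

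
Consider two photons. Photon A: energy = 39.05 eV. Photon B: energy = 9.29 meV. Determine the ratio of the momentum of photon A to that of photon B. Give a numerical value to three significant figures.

p_A = 2.087e-26 kg·m/s (from energy = 39.05 eV, via p = E/c).
p_B = 4.965e-30 kg·m/s (from energy = 9.29 meV, via p = E/c).
Ratio = 2.087e-26 / 4.965e-30 = 4200.

4200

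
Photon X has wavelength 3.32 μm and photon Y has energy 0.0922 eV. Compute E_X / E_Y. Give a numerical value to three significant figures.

E_X = 5.983e-20 J (from wavelength = 3.32 μm, via E = hc/λ).
E_Y = 1.477e-20 J (from energy = 0.0922 eV, via E given directly).
Ratio = 5.983e-20 / 1.477e-20 = 4.05.

4.05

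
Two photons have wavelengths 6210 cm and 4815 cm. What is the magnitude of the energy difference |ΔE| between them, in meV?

5.78·10^-6 meV

Using E = hc/λ: E₁ = 3.1988·10^-27 J, E₂ = 4.1255·10^-27 J.
|ΔE| = |3.1988·10^-27 − 4.1255·10^-27| = 9.27·10^-28 J = 5.78·10^-6 meV.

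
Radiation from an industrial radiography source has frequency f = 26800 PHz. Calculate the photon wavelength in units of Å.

(c = 2.99792458e8 m/s.)
In SI units: f = 26800 PHz = 2.68e19 Hz.
For a photon λ = c/f, so λ = 1.119e-11 m.
Converting to Å: λ = 0.1119 Å ≈ 0.112 Å.

0.112 Å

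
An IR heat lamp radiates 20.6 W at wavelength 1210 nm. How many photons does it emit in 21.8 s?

2.74·10^21 photons

Total energy: E_total = P·t = 20.6 × 21.8 = 449.1 J.
Per-photon energy: E = 1.642·10^-19 J.
N = E_total / E_photon = 2.74·10^21.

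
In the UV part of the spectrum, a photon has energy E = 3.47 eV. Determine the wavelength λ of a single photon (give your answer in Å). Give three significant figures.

3570 Å

Take h = 6.62607015e-34 J·s, c = 2.99792458e8 m/s, 1 eV = 1.602176634e-19 J.
Convert to SI: E = 3.47 eV = 5.5596e-19 J.
For a photon λ = hc/E, so λ = 3.573e-7 m.
Converting to Å: λ = 3573 Å ≈ 3570 Å.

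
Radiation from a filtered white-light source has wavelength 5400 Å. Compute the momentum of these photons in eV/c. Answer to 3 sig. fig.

First convert: λ = 5400 Å = 5.4e-7 m.
Since p = h/λ for a photon, p = 1.227e-27 kg·m/s.
Converting to eV/c: p = 2.296 eV/c ≈ 2.30 eV/c.

2.30 eV/c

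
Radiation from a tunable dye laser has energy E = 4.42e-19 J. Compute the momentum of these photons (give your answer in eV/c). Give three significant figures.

(c = 2.99792458e8 m/s, 1 eV = 1.602176634e-19 J.)
For a photon p = E/c, so p = 1.474e-27 kg·m/s.
Converting to eV/c: p = 2.759 eV/c ≈ 2.76 eV/c.

2.76 eV/c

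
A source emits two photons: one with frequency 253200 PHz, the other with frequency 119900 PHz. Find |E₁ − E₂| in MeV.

0.551 MeV

Using E = hf: E₁ = 1.6777 × 10^-13 J, E₂ = 7.9447 × 10^-14 J.
|ΔE| = |1.6777 × 10^-13 − 7.9447 × 10^-14| = 8.83 × 10^-14 J = 0.551 MeV.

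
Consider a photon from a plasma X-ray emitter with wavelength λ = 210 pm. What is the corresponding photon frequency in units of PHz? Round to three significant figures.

Take c = 2.99792458 × 10^8 m/s.
In SI units: λ = 210 pm = 2.1 × 10^-10 m.
Since f = c/λ for a photon, f = 1.428 × 10^18 Hz.
Converting to PHz: f = 1428 PHz ≈ 1430 PHz.

1430 PHz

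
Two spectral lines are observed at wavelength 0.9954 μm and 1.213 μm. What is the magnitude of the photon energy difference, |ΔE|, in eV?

Using E = hc/λ: E₁ = 1.9956e-19 J, E₂ = 1.6376e-19 J.
|ΔE| = |1.9956e-19 − 1.6376e-19| = 3.58e-20 J = 0.223 eV.

0.223 eV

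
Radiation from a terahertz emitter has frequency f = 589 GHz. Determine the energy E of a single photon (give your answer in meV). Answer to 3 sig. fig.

First convert: f = 589 GHz = 5.89e11 Hz.
For a photon E = hf, so E = 3.903e-22 J.
Converting to meV: E = 2.436 meV ≈ 2.44 meV.

2.44 meV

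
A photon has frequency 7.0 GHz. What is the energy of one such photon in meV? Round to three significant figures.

0.0289 meV

In SI units: f = 7.0 GHz = 7.0 × 10^9 Hz.
For a photon E = hf, so E = 4.638 × 10^-24 J.
Converting to meV: E = 0.02895 meV ≈ 0.0289 meV.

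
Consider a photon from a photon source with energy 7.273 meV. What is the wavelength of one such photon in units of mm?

0.170 mm

Use h = 6.62607015e-34 J·s, c = 2.99792458e8 m/s, 1 eV = 1.602176634e-19 J.
In SI units: E = 7.273 meV = 1.1653e-21 J.
Since λ = hc/E for a photon, λ = 1.705e-4 m.
Converting to mm: λ = 0.1705 mm ≈ 0.170 mm.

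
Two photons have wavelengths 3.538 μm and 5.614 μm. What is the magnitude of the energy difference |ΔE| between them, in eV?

0.130 eV

Using E = hc/λ: E₁ = 5.6146 × 10^-20 J, E₂ = 3.5384 × 10^-20 J.
|ΔE| = |5.6146 × 10^-20 − 3.5384 × 10^-20| = 2.08 × 10^-20 J = 0.130 eV.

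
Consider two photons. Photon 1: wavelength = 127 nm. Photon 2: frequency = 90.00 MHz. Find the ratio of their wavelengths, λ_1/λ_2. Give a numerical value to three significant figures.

3.81 × 10^-8

λ_1 = 1.270 × 10^-7 m (from wavelength = 127 nm, via λ given directly).
λ_2 = 3.331 m (from frequency = 90.00 MHz, via λ = c/f).
Ratio = 1.270 × 10^-7 / 3.331 = 3.81 × 10^-8.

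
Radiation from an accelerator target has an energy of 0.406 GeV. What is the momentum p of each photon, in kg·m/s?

2.17 × 10^-19 kg·m/s

Use c = 2.99792458 × 10^8 m/s, 1 eV = 1.602176634 × 10^-19 J.
Convert to SI: E = 0.406 GeV = 6.5048 × 10^-11 J.
The photon relation is p = E/c, giving p = 2.170 × 10^-19 kg·m/s.
So p ≈ 2.17 × 10^-19 kg·m/s.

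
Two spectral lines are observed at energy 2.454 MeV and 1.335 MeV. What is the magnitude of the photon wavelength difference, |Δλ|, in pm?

0.423 pm

Using λ = hc/E: λ₁ = 5.0523 × 10^-13 m, λ₂ = 9.2872 × 10^-13 m.
|Δλ| = |5.0523 × 10^-13 − 9.2872 × 10^-13| = 4.23 × 10^-13 m = 0.423 pm.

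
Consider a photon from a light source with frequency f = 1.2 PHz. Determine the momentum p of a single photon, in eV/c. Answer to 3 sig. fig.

In SI units: f = 1.2 PHz = 1.2 × 10^15 Hz.
Apply p = hf/c: p = 2.652 × 10^-27 kg·m/s.
Converting to eV/c: p = 4.963 eV/c ≈ 4.96 eV/c.

4.96 eV/c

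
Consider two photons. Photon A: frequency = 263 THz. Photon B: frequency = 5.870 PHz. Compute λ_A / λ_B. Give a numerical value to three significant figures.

22.3

λ_A = 1.140e-6 m (from frequency = 263 THz, via λ = c/f).
λ_B = 5.107e-8 m (from frequency = 5.870 PHz, via λ = c/f).
Ratio = 1.140e-6 / 5.107e-8 = 22.3.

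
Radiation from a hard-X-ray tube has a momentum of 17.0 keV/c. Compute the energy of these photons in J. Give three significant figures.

2.72e-15 J

Use c = 2.99792458e8 m/s, 1 eV = 1.602176634e-19 J.
In SI units: p = 17.0 keV/c = 9.0853e-24 kg·m/s.
Since E = pc for a photon, E = 2.724e-15 J.
So E ≈ 2.72e-15 J.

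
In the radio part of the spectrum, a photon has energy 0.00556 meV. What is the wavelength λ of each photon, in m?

Use h = 6.62607015e-34 J·s, c = 2.99792458e8 m/s, 1 eV = 1.602176634e-19 J.
First convert: E = 0.00556 meV = 8.9081e-25 J.
Apply λ = hc/E: λ = 0.2230 m.
So λ ≈ 0.223 m.

0.223 m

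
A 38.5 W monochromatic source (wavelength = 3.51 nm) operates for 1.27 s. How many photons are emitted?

Total energy: E_total = P·t = 38.5 × 1.27 = 48.90 J.
Per-photon energy: E = 5.659e-17 J.
N = E_total / E_photon = 8.64e17.

8.64e17 photons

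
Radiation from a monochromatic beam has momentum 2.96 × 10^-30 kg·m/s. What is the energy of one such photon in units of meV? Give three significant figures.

5.54 meV

Take c = 2.99792458 × 10^8 m/s, 1 eV = 1.602176634 × 10^-19 J.
The photon relation is E = pc, giving E = 8.874 × 10^-22 J.
Converting to meV: E = 5.539 meV ≈ 5.54 meV.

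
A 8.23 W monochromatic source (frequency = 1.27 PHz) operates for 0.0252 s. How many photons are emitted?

2.46e17 photons

Total energy: E_total = P·t = 8.23 × 0.0252 = 0.2074 J.
Per-photon energy: E = 8.415e-19 J.
N = E_total / E_photon = 2.46e17.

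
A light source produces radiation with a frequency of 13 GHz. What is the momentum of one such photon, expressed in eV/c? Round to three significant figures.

5.38e-5 eV/c

Use h = 6.62607015e-34 J·s, c = 2.99792458e8 m/s, 1 eV = 1.602176634e-19 J.
Convert to SI: f = 13 GHz = 1.3e10 Hz.
The photon relation is p = hf/c, giving p = 2.873e-32 kg·m/s.
Converting to eV/c: p = 5.376e-5 eV/c ≈ 5.38e-5 eV/c.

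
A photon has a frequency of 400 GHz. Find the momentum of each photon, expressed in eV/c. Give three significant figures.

(h = 6.62607015e-34 J·s, c = 2.99792458e8 m/s, 1 eV = 1.602176634e-19 J.)
Convert to SI: f = 400 GHz = 4.0e11 Hz.
Since p = hf/c for a photon, p = 8.841e-31 kg·m/s.
Converting to eV/c: p = 0.001654 eV/c ≈ 1.65e-3 eV/c.

1.65e-3 eV/c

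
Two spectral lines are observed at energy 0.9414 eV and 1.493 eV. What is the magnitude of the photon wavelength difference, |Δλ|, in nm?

Using λ = hc/E: λ₁ = 1.3170e-6 m, λ₂ = 8.3044e-7 m.
|Δλ| = |1.3170e-6 − 8.3044e-7| = 4.87e-7 m = 487 nm.

487 nm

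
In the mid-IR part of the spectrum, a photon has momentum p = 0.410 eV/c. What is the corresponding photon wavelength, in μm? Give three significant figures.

(h = 6.62607015·10^-34 J·s, c = 2.99792458·10^8 m/s, 1 eV = 1.602176634·10^-19 J.)
First convert: p = 0.410 eV/c = 2.1912·10^-28 kg·m/s.
Since λ = h/p for a photon, λ = 3.024·10^-6 m.
Converting to μm: λ = 3.024 μm ≈ 3.02 μm.

3.02 μm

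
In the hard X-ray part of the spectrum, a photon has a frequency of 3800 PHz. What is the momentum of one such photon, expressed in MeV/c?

0.0157 MeV/c

First convert: f = 3800 PHz = 3.80 × 10^18 Hz.
Apply p = hf/c: p = 8.399 × 10^-24 kg·m/s.
Converting to MeV/c: p = 0.01572 MeV/c ≈ 0.0157 MeV/c.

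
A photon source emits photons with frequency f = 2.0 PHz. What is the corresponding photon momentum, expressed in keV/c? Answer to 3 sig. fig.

8.27e-3 keV/c

Take h = 6.62607015e-34 J·s, c = 2.99792458e8 m/s, 1 eV = 1.602176634e-19 J.
Convert to SI: f = 2.0 PHz = 2.0e15 Hz.
Since p = hf/c for a photon, p = 4.420e-27 kg·m/s.
Converting to keV/c: p = 0.008271 keV/c ≈ 8.27e-3 keV/c.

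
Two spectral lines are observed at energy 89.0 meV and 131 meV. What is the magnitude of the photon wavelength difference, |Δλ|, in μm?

Using λ = hc/E: λ₁ = 1.393e-5 m, λ₂ = 9.464e-6 m.
|Δλ| = |1.393e-5 − 9.464e-6| = 4.47e-6 m = 4.47 μm.

4.47 μm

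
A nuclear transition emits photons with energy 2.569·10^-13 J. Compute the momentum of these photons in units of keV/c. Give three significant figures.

For a photon p = E/c, so p = 8.569·10^-22 kg·m/s.
Converting to keV/c: p = 1603 keV/c ≈ 1600 keV/c.

1600 keV/c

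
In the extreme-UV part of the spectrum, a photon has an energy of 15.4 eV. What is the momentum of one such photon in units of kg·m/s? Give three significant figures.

8.23 × 10^-27 kg·m/s

Convert to SI: E = 15.4 eV = 2.4674 × 10^-18 J.
For a photon p = E/c, so p = 8.230 × 10^-27 kg·m/s.
So p ≈ 8.23 × 10^-27 kg·m/s.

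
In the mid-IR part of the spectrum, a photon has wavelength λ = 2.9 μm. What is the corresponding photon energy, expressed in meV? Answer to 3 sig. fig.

428 meV

In SI units: λ = 2.9 μm = 2.9 × 10^-6 m.
Since E = hc/λ for a photon, E = 6.850 × 10^-20 J.
Converting to meV: E = 427.5 meV ≈ 428 meV.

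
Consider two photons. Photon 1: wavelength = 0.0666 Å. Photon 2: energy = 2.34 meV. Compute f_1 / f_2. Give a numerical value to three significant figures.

f_1 = 4.501 × 10^19 Hz (from wavelength = 0.0666 Å, via f = c/λ).
f_2 = 5.658 × 10^11 Hz (from energy = 2.34 meV, via f = E/h).
Ratio = 4.501 × 10^19 / 5.658 × 10^11 = 7.96 × 10^7.

7.96 × 10^7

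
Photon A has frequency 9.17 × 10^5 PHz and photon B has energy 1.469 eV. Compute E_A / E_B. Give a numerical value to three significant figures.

E_A = 6.076 × 10^-13 J (from frequency = 9.17 × 10^5 PHz, via E = hf).
E_B = 2.354 × 10^-19 J (from energy = 1.469 eV, via E given directly).
Ratio = 6.076 × 10^-13 / 2.354 × 10^-19 = 2.58 × 10^6.

2.58 × 10^6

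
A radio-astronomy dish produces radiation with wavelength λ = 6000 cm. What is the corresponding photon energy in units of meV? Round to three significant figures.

2.07 × 10^-5 meV

In SI units: λ = 6000 cm = 60.0 m.
Since E = hc/λ for a photon, E = 3.311 × 10^-27 J.
Converting to meV: E = 2.066 × 10^-5 meV ≈ 2.07 × 10^-5 meV.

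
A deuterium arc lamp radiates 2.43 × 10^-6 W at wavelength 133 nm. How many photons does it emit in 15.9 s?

2.59 × 10^13 photons

Total energy: E_total = P·t = 2.43 × 10^-6 × 15.9 = 3.864 × 10^-5 J.
Per-photon energy: E = 1.494 × 10^-18 J.
N = E_total / E_photon = 2.59 × 10^13.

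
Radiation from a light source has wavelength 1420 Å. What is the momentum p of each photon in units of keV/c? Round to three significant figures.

8.73 × 10^-3 keV/c

Convert to SI: λ = 1420 Å = 1.42 × 10^-7 m.
Apply p = h/λ: p = 4.666 × 10^-27 kg·m/s.
Converting to keV/c: p = 0.008731 keV/c ≈ 8.73 × 10^-3 keV/c.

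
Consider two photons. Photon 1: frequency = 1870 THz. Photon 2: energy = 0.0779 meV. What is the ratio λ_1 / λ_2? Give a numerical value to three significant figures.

λ_1 = 1.603 × 10^-7 m (from frequency = 1870 THz, via λ = c/f).
λ_2 = 0.01592 m (from energy = 0.0779 meV, via λ = hc/E).
Ratio = 1.603 × 10^-7 / 0.01592 = 1.01 × 10^-5.

1.01 × 10^-5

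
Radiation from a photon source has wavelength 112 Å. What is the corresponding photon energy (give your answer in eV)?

Use h = 6.62607015 × 10^-34 J·s, c = 2.99792458 × 10^8 m/s, 1 eV = 1.602176634 × 10^-19 J.
First convert: λ = 112 Å = 1.12 × 10^-8 m.
Since E = hc/λ for a photon, E = 1.774 × 10^-17 J.
Converting to eV: E = 110.7 eV ≈ 111 eV.

111 eV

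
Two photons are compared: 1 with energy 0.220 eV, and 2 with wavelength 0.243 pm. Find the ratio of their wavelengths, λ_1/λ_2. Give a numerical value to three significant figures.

λ_1 = 5.636 × 10^-6 m (from energy = 0.220 eV, via λ = hc/E).
λ_2 = 2.430 × 10^-13 m (from wavelength = 0.243 pm, via λ given directly).
Ratio = 5.636 × 10^-6 / 2.430 × 10^-13 = 2.32 × 10^7.

2.32 × 10^7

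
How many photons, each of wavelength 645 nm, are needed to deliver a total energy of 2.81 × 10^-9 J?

Per-photon energy: E = 3.080 × 10^-19 J (from wavelength = 645 nm).
N = E_total / E_photon = 2.81 × 10^-9 J / 3.080 × 10^-19 J = 9.12 × 10^9.

9.12 × 10^9 photons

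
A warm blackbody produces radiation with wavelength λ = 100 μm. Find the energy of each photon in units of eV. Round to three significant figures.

0.0124 eV

In SI units: λ = 100 μm = 1.0·10^-4 m.
Since E = hc/λ for a photon, E = 1.986·10^-21 J.
Converting to eV: E = 0.01240 eV ≈ 0.0124 eV.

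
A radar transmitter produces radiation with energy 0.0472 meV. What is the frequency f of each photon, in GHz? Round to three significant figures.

11.4 GHz

(h = 6.62607015·10^-34 J·s, 1 eV = 1.602176634·10^-19 J.)
In SI units: E = 0.0472 meV = 7.5623·10^-24 J.
The photon relation is f = E/h, giving f = 1.141·10^10 Hz.
Converting to GHz: f = 11.41 GHz ≈ 11.4 GHz.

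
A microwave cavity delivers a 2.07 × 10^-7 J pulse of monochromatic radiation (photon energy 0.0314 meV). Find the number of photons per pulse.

4.11 × 10^16 photons

Per-photon energy: E = 5.031 × 10^-24 J (from energy = 0.0314 meV).
N = E_total / E_photon = 2.07 × 10^-7 J / 5.031 × 10^-24 J = 4.11 × 10^16.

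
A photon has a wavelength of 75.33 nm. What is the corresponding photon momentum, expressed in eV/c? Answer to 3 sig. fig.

In SI units: λ = 75.33 nm = 7.533 × 10^-8 m.
The photon relation is p = h/λ, giving p = 8.796 × 10^-27 kg·m/s.
Converting to eV/c: p = 16.46 eV/c ≈ 16.5 eV/c.

16.5 eV/c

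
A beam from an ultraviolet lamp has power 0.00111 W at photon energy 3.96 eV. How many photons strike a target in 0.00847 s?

Total energy: E_total = P·t = 0.00111 × 0.00847 = 9.402 × 10^-6 J.
Per-photon energy: E = 6.345 × 10^-19 J.
N = E_total / E_photon = 1.48 × 10^13.

1.48 × 10^13 photons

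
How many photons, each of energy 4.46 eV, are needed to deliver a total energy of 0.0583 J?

8.16·10^16 photons

Per-photon energy: E = 7.146·10^-19 J (from energy = 4.46 eV).
N = E_total / E_photon = 0.0583 J / 7.146·10^-19 J = 8.16·10^16.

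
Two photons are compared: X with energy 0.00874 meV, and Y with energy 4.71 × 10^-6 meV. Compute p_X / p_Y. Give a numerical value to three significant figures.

p_X = 4.671 × 10^-33 kg·m/s (from energy = 0.00874 meV, via p = E/c).
p_Y = 2.517 × 10^-36 kg·m/s (from energy = 4.71 × 10^-6 meV, via p = E/c).
Ratio = 4.671 × 10^-33 / 2.517 × 10^-36 = 1860.

1860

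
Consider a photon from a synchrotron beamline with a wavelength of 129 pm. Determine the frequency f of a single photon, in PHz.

2320 PHz

(c = 2.99792458 × 10^8 m/s.)
First convert: λ = 129 pm = 1.29 × 10^-10 m.
Since f = c/λ for a photon, f = 2.324 × 10^18 Hz.
Converting to PHz: f = 2324 PHz ≈ 2320 PHz.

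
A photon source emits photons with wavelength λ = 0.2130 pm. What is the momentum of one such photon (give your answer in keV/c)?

5820 keV/c

(h = 6.62607015e-34 J·s, c = 2.99792458e8 m/s, 1 eV = 1.602176634e-19 J.)
Convert to SI: λ = 0.2130 pm = 2.130e-13 m.
Apply p = h/λ: p = 3.111e-21 kg·m/s.
Converting to keV/c: p = 5821 keV/c ≈ 5820 keV/c.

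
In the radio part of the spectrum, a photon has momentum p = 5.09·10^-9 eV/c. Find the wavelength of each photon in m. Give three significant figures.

244 m

Convert to SI: p = 5.09·10^-9 eV/c = 2.7202·10^-36 kg·m/s.
For a photon λ = h/p, so λ = 243.6 m.
So λ ≈ 244 m.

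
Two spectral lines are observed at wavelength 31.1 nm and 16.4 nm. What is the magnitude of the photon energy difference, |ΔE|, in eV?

Using E = hc/λ: E₁ = 6.387e-18 J, E₂ = 1.211e-17 J.
|ΔE| = |6.387e-18 − 1.211e-17| = 5.73e-18 J = 35.7 eV.

35.7 eV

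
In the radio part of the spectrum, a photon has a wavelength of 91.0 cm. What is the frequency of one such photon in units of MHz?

(c = 2.99792458·10^8 m/s.)
First convert: λ = 91.0 cm = 0.910 m.
For a photon f = c/λ, so f = 3.294·10^8 Hz.
Converting to MHz: f = 329.4 MHz ≈ 329 MHz.

329 MHz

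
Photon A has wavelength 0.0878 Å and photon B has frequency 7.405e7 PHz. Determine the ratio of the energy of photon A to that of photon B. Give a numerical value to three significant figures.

4.61e-4

E_A = 2.262e-14 J (from wavelength = 0.0878 Å, via E = hc/λ).
E_B = 4.907e-11 J (from frequency = 7.405e7 PHz, via E = hf).
Ratio = 2.262e-14 / 4.907e-11 = 4.61e-4.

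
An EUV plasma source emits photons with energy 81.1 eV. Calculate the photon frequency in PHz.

19.6 PHz

(h = 6.62607015e-34 J·s, 1 eV = 1.602176634e-19 J.)
In SI units: E = 81.1 eV = 1.2994e-17 J.
The photon relation is f = E/h, giving f = 1.961e16 Hz.
Converting to PHz: f = 19.61 PHz ≈ 19.6 PHz.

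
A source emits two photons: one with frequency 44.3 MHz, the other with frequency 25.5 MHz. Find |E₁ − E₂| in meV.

7.78 × 10^-5 meV

Using E = hf: E₁ = 2.935 × 10^-26 J, E₂ = 1.690 × 10^-26 J.
|ΔE| = |2.935 × 10^-26 − 1.690 × 10^-26| = 1.25 × 10^-26 J = 7.78 × 10^-5 meV.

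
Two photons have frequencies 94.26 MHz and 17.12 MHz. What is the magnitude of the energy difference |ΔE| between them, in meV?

Using E = hf: E₁ = 6.2457e-26 J, E₂ = 1.1344e-26 J.
|ΔE| = |6.2457e-26 − 1.1344e-26| = 5.11e-26 J = 3.19e-4 meV.

3.19e-4 meV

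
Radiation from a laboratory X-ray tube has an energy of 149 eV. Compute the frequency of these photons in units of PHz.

36.0 PHz

First convert: E = 149 eV = 2.3872 × 10^-17 J.
For a photon f = E/h, so f = 3.603 × 10^16 Hz.
Converting to PHz: f = 36.03 PHz ≈ 36.0 PHz.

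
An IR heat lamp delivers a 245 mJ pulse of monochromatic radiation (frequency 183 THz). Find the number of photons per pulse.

2.02e18 photons

Per-photon energy: E = 1.213e-19 J (from frequency = 183 THz).
N = E_total / E_photon = 0.245 J / 1.213e-19 J = 2.02e18.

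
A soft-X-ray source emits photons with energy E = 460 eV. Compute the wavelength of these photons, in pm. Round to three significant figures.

2700 pm

Use h = 6.62607015 × 10^-34 J·s, c = 2.99792458 × 10^8 m/s, 1 eV = 1.602176634 × 10^-19 J.
In SI units: E = 460 eV = 7.3700 × 10^-17 J.
For a photon λ = hc/E, so λ = 2.695 × 10^-9 m.
Converting to pm: λ = 2695 pm ≈ 2700 pm.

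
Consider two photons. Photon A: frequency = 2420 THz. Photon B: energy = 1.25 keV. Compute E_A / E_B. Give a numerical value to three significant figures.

E_A = 1.604e-18 J (from frequency = 2420 THz, via E = hf).
E_B = 2.003e-16 J (from energy = 1.25 keV, via E given directly).
Ratio = 1.604e-18 / 2.003e-16 = 8.01e-3.

8.01e-3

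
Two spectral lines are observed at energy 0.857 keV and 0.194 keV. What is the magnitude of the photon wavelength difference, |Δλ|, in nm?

Using λ = hc/E: λ₁ = 1.447·10^-9 m, λ₂ = 6.391·10^-9 m.
|Δλ| = |1.447·10^-9 − 6.391·10^-9| = 4.94·10^-9 m = 4.94 nm.

4.94 nm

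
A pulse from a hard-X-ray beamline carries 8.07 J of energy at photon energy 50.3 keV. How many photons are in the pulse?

Per-photon energy: E = 8.059 × 10^-15 J (from energy = 50.3 keV).
N = E_total / E_photon = 8.07 J / 8.059 × 10^-15 J = 1.00 × 10^15.

1.00 × 10^15 photons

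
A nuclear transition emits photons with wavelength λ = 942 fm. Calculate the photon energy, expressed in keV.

Convert to SI: λ = 942 fm = 9.42e-13 m.
Since E = hc/λ for a photon, E = 2.109e-13 J.
Converting to keV: E = 1316 keV ≈ 1320 keV.

1320 keV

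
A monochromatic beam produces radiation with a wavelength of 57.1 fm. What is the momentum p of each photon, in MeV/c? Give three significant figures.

21.7 MeV/c

Use h = 6.62607015e-34 J·s, c = 2.99792458e8 m/s, 1 eV = 1.602176634e-19 J.
First convert: λ = 57.1 fm = 5.71e-14 m.
The photon relation is p = h/λ, giving p = 1.160e-20 kg·m/s.
Converting to MeV/c: p = 21.71 MeV/c ≈ 21.7 MeV/c.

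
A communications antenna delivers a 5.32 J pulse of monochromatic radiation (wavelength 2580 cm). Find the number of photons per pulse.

Per-photon energy: E = 7.699e-27 J (from wavelength = 2580 cm).
N = E_total / E_photon = 5.32 J / 7.699e-27 J = 6.91e26.

6.91e26 photons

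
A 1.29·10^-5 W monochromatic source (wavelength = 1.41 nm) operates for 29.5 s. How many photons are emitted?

Total energy: E_total = P·t = 1.29·10^-5 × 29.5 = 3.806·10^-4 J.
Per-photon energy: E = 1.409·10^-16 J.
N = E_total / E_photon = 2.70·10^12.

2.70·10^12 photons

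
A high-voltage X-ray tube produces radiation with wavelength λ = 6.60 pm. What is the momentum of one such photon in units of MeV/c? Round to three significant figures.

0.188 MeV/c

(h = 6.62607015 × 10^-34 J·s, c = 2.99792458 × 10^8 m/s, 1 eV = 1.602176634 × 10^-19 J.)
First convert: λ = 6.60 pm = 6.60 × 10^-12 m.
For a photon p = h/λ, so p = 1.004 × 10^-22 kg·m/s.
Converting to MeV/c: p = 0.1879 MeV/c ≈ 0.188 MeV/c.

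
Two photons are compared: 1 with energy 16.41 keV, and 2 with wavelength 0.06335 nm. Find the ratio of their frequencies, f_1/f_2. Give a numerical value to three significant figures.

f_1 = 3.968e18 Hz (from energy = 16.41 keV, via f = E/h).
f_2 = 4.732e18 Hz (from wavelength = 0.06335 nm, via f = c/λ).
Ratio = 3.968e18 / 4.732e18 = 0.838.

0.838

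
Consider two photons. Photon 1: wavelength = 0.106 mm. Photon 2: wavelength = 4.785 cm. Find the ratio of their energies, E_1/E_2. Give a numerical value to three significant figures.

451

E_1 = 1.874·10^-21 J (from wavelength = 0.106 mm, via E = hc/λ).
E_2 = 4.151·10^-24 J (from wavelength = 4.785 cm, via E = hc/λ).
Ratio = 1.874·10^-21 / 4.151·10^-24 = 451.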